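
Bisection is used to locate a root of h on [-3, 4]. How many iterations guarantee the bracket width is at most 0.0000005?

Width after n steps is 7/2^n. Need 2^n ≥ 7/0.0000005 = 14000000.
2^23 = 8388608 < 14000000 ≤ 2^24 = 16777216, so n = 24.

24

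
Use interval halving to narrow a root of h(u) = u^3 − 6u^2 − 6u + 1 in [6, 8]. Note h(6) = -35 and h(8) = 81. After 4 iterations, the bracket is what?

m = 7, h(m) = 8 (+); new bracket [6, 7]
m = 6.5, h(m) = -16.875 (−); new bracket [6.5, 7]
m = 6.75, h(m) = -5.328125 (−); new bracket [6.75, 7]
m = 6.875, h(m) = 1.1074 (+); new bracket [6.75, 6.875]

[6.75, 6.875]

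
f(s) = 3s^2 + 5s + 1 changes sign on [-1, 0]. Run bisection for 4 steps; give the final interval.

[-0.25, -0.1875]

midpoint -0.5: f = -0.75 < 0 → [-0.5, 0]
midpoint -0.25: f = -0.0625 < 0 → [-0.25, 0]
midpoint -0.125: f = 0.421875 > 0 → [-0.25, -0.125]
midpoint -0.1875: f = 0.168 > 0 → [-0.25, -0.1875]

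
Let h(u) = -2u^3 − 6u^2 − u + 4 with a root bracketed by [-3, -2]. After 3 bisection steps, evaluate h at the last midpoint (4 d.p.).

-0.6758

midpoint -2.5: h = 0.25 > 0 → [-2.5, -2]
midpoint -2.25: h = -1.34375 < 0 → [-2.5, -2.25]
midpoint -2.375: h = -0.675781 < 0 → [-2.5, -2.375]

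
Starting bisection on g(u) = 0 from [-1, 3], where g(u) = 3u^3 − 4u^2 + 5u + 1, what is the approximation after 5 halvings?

midpoint 1: g = 5 > 0 → [-1, 1]
midpoint 0: g = 1 > 0 → [-1, 0]
midpoint -0.5: g = -2.875 < 0 → [-0.5, 0]
midpoint -0.25: g = -0.5469 < 0 → [-0.25, 0]
midpoint -0.125: g = 0.3066 > 0 → [-0.25, -0.125]

-0.125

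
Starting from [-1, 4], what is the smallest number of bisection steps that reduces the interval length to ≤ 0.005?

10

Width after n steps is 5/2^n. Need 2^n ≥ 5/0.005 = 1000.
2^9 = 512 < 1000 ≤ 2^10 = 1024, so n = 10.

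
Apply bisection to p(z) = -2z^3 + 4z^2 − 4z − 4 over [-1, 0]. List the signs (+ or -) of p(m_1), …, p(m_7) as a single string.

midpoint -0.5: p = -0.75 < 0 → [-1, -0.5]
midpoint -0.75: p = 2.09375 > 0 → [-0.75, -0.5]
midpoint -0.625: p = 0.550781 > 0 → [-0.625, -0.5]
midpoint -0.5625: p = -0.1284 < 0 → [-0.625, -0.5625]
midpoint -0.59375: p = 0.2038 > 0 → [-0.59375, -0.5625]
midpoint -0.578125: p = 0.0359 > 0 → [-0.578125, -0.5625]
midpoint -0.5703125: p = -0.0467 < 0 → [-0.578125, -0.5703125]

-++-++-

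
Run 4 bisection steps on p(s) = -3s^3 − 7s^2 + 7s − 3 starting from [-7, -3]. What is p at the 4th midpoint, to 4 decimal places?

p(-5) = 162 > 0, so the root lies in [-5, -3]
p(-4) = 49 > 0, so the root lies in [-4, -3]
p(-3.5) = 15.375 > 0, so the root lies in [-3.5, -3]
p(-3.25) = 3.2969 > 0, so the root lies in [-3.25, -3]

3.2969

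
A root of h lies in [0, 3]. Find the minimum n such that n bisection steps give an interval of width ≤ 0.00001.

Width after n steps is 3/2^n. Need 2^n ≥ 3/0.00001 = 300000.
2^18 = 262144 < 300000 ≤ 2^19 = 524288, so n = 19.

19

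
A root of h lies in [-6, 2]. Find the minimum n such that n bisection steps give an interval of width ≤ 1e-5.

Width after n steps is 8/2^n. Need 2^n ≥ 8/1e-5 = 800000.
2^19 = 524288 < 800000 ≤ 2^20 = 1048576, so n = 20.

20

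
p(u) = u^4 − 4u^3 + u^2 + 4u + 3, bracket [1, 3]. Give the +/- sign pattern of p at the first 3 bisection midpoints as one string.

-++

p(2) = -1 < 0, so the root lies in [1, 2]
p(1.5) = 2.8125 > 0, so the root lies in [1.5, 2]
p(1.75) = 1.003906 > 0, so the root lies in [1.75, 2]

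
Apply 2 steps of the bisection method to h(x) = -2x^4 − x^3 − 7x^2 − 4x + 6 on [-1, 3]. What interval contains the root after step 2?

midpoint 1: h = -8 < 0 → [-1, 1]
midpoint 0: h = 6 > 0 → [0, 1]

[0, 1]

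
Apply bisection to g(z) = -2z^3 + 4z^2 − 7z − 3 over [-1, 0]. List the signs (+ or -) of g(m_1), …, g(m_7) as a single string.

z = -0.5 gives g = 1.75, positive; keep [-0.5, 0]
z = -0.25 gives g = -0.96875, negative; keep [-0.5, -0.25]
z = -0.375 gives g = 0.292969, positive; keep [-0.375, -0.25]
z = -0.3125 gives g = -0.3608, negative; keep [-0.375, -0.3125]
z = -0.34375 gives g = -0.0399, negative; keep [-0.375, -0.34375]
z = -0.359375 gives g = 0.1251, positive; keep [-0.359375, -0.34375]
z = -0.3515625 gives g = 0.0422, positive; keep [-0.3515625, -0.34375]

+-+--++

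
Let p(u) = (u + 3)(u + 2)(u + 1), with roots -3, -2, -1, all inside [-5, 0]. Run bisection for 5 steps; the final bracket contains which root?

-3

p(-2.5) = 0.375 > 0, so the root lies in [-5, -2.5]
p(-3.75) = -3.609375 < 0, so the root lies in [-3.75, -2.5]
p(-3.125) = -0.298828 < 0, so the root lies in [-3.125, -2.5]
p(-2.8125) = 0.2761 > 0, so the root lies in [-3.125, -2.8125]
p(-2.96875) = 0.0596 > 0, so the root lies in [-3.125, -2.96875]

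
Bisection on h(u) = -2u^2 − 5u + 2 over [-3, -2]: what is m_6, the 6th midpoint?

m = -2.5, h(m) = 2 (+); new bracket [-3, -2.5]
m = -2.75, h(m) = 0.625 (+); new bracket [-3, -2.75]
m = -2.875, h(m) = -0.15625 (−); new bracket [-2.875, -2.75]
m = -2.8125, h(m) = 0.2422 (+); new bracket [-2.875, -2.8125]
m = -2.84375, h(m) = 0.0449 (+); new bracket [-2.875, -2.84375]
m = -2.859375, h(m) = -0.0552 (−); new bracket [-2.859375, -2.84375]

-2.859375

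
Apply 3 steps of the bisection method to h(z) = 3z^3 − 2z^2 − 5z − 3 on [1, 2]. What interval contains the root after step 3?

[1.75, 1.875]

m = 1.5, h(m) = -4.875 (−); new bracket [1.5, 2]
m = 1.75, h(m) = -1.796875 (−); new bracket [1.75, 2]
m = 1.875, h(m) = 0.369141 (+); new bracket [1.75, 1.875]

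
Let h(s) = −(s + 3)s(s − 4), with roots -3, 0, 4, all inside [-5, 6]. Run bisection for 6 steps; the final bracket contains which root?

midpoint 0.5: h = 6.125 > 0 → [0.5, 6]
midpoint 3.25: h = 15.234375 > 0 → [3.25, 6]
midpoint 4.625: h = -22.041016 < 0 → [3.25, 4.625]
midpoint 3.9375: h = 1.7073 > 0 → [3.9375, 4.625]
midpoint 4.28125: h = -8.7674 < 0 → [3.9375, 4.28125]
midpoint 4.109375: h = -3.1954 < 0 → [3.9375, 4.109375]

4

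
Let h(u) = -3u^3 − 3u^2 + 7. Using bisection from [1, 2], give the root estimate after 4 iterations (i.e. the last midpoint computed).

u = 1.5 gives h = -9.875, negative; keep [1, 1.5]
u = 1.25 gives h = -3.546875, negative; keep [1, 1.25]
u = 1.125 gives h = -1.068359, negative; keep [1, 1.125]
u = 1.0625 gives h = 0.0149, positive; keep [1.0625, 1.125]

1.0625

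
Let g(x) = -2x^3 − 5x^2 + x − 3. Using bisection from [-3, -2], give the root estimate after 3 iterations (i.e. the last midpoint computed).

-2.875

g(-2.5) = -5.5 < 0, so the root lies in [-3, -2.5]
g(-2.75) = -1.96875 < 0, so the root lies in [-3, -2.75]
g(-2.875) = 0.324219 > 0, so the root lies in [-2.875, -2.75]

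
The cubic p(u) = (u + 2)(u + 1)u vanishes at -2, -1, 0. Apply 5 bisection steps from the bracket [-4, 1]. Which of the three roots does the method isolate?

midpoint -1.5: p = 0.375 > 0 → [-4, -1.5]
midpoint -2.75: p = -3.609375 < 0 → [-2.75, -1.5]
midpoint -2.125: p = -0.298828 < 0 → [-2.125, -1.5]
midpoint -1.8125: p = 0.2761 > 0 → [-2.125, -1.8125]
midpoint -1.96875: p = 0.0596 > 0 → [-2.125, -1.96875]

-2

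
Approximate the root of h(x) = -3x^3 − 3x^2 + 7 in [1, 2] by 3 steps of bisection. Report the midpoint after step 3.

h(1.5) = -9.875 < 0, so the root lies in [1, 1.5]
h(1.25) = -3.546875 < 0, so the root lies in [1, 1.25]
h(1.125) = -1.068359 < 0, so the root lies in [1, 1.125]

1.125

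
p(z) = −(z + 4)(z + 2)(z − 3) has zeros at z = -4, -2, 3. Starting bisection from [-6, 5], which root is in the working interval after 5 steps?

midpoint -0.5: p = 18.375 > 0 → [-0.5, 5]
midpoint 2.25: p = 19.921875 > 0 → [2.25, 5]
midpoint 3.625: p = -26.806641 < 0 → [2.25, 3.625]
midpoint 2.9375: p = 2.1409 > 0 → [2.9375, 3.625]
midpoint 3.28125: p = -10.8152 < 0 → [2.9375, 3.28125]

3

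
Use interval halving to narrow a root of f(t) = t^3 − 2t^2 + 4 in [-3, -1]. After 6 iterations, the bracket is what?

[-1.15625, -1.125]

midpoint -2: f = -12 < 0 → [-2, -1]
midpoint -1.5: f = -3.875 < 0 → [-1.5, -1]
midpoint -1.25: f = -1.078125 < 0 → [-1.25, -1]
midpoint -1.125: f = 0.0449 > 0 → [-1.25, -1.125]
midpoint -1.1875: f = -0.4949 < 0 → [-1.1875, -1.125]
midpoint -1.15625: f = -0.2196 < 0 → [-1.15625, -1.125]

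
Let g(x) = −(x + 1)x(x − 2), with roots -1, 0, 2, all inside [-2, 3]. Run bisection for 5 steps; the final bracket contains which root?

2

m = 0.5, g(m) = 1.125 (+); new bracket [0.5, 3]
m = 1.75, g(m) = 1.203125 (+); new bracket [1.75, 3]
m = 2.375, g(m) = -3.005859 (−); new bracket [1.75, 2.375]
m = 2.0625, g(m) = -0.3948 (−); new bracket [1.75, 2.0625]
m = 1.90625, g(m) = 0.5194 (+); new bracket [1.90625, 2.0625]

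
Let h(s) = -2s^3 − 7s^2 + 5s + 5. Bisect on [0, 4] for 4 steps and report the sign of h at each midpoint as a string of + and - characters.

-+--

h(2) = -29 < 0, so the root lies in [0, 2]
h(1) = 1 > 0, so the root lies in [1, 2]
h(1.5) = -10 < 0, so the root lies in [1, 1.5]
h(1.25) = -3.5938 < 0, so the root lies in [1, 1.25]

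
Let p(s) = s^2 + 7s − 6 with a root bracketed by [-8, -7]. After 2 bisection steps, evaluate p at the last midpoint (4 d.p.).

s = -7.5 gives p = -2.25, negative; keep [-8, -7.5]
s = -7.75 gives p = -0.1875, negative; keep [-8, -7.75]

-0.1875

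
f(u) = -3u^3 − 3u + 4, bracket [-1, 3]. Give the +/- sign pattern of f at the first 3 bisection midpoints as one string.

f(1) = -2 < 0, so the root lies in [-1, 1]
f(0) = 4 > 0, so the root lies in [0, 1]
f(0.5) = 2.125 > 0, so the root lies in [0.5, 1]

-++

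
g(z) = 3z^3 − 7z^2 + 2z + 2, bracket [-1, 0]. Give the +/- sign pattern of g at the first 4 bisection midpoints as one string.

m = -0.5, g(m) = -1.125 (−); new bracket [-0.5, 0]
m = -0.25, g(m) = 1.015625 (+); new bracket [-0.5, -0.25]
m = -0.375, g(m) = 0.107422 (+); new bracket [-0.5, -0.375]
m = -0.4375, g(m) = -0.4661 (−); new bracket [-0.4375, -0.375]

-++-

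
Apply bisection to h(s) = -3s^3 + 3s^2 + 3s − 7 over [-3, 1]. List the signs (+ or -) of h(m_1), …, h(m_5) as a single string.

-++-+

m = -1, h(m) = -4 (−); new bracket [-3, -1]
m = -2, h(m) = 23 (+); new bracket [-2, -1]
m = -1.5, h(m) = 5.375 (+); new bracket [-1.5, -1]
m = -1.25, h(m) = -0.2031 (−); new bracket [-1.5, -1.25]
m = -1.375, h(m) = 2.3457 (+); new bracket [-1.375, -1.25]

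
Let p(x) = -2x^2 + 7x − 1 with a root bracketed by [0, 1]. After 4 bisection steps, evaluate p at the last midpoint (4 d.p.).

midpoint 0.5: p = 2 > 0 → [0, 0.5]
midpoint 0.25: p = 0.625 > 0 → [0, 0.25]
midpoint 0.125: p = -0.15625 < 0 → [0.125, 0.25]
midpoint 0.1875: p = 0.2422 > 0 → [0.125, 0.1875]

0.2422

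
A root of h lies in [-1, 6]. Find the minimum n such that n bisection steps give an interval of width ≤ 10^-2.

10

Width after n steps is 7/2^n. Need 2^n ≥ 7/10^-2 = 700.
2^9 = 512 < 700 ≤ 2^10 = 1024, so n = 10.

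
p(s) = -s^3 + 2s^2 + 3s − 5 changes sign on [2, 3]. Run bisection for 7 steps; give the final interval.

midpoint 2.5: p = -0.625 < 0 → [2, 2.5]
midpoint 2.25: p = 0.484375 > 0 → [2.25, 2.5]
midpoint 2.375: p = 0.009766 > 0 → [2.375, 2.5]
midpoint 2.4375: p = -0.2869 < 0 → [2.375, 2.4375]
midpoint 2.40625: p = -0.1335 < 0 → [2.375, 2.40625]
midpoint 2.390625: p = -0.0606 < 0 → [2.375, 2.390625]
midpoint 2.3828125: p = -0.0251 < 0 → [2.375, 2.3828125]

[2.375, 2.3828125]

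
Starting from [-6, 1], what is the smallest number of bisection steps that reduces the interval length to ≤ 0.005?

Width after n steps is 7/2^n. Need 2^n ≥ 7/0.005 = 1400.
2^10 = 1024 < 1400 ≤ 2^11 = 2048, so n = 11.

11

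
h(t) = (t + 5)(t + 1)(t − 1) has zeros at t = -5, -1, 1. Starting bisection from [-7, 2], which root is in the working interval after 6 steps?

midpoint -2.5: h = 13.125 > 0 → [-7, -2.5]
midpoint -4.75: h = 5.390625 > 0 → [-7, -4.75]
midpoint -5.875: h = -29.326172 < 0 → [-5.875, -4.75]
midpoint -5.3125: h = -8.5071 < 0 → [-5.3125, -4.75]
midpoint -5.03125: h = -0.7598 < 0 → [-5.03125, -4.75]
midpoint -4.890625: h = 2.5067 > 0 → [-5.03125, -4.890625]

-5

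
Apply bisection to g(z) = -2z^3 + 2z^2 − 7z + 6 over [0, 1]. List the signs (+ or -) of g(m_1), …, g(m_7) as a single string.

+++---+

m = 0.5, g(m) = 2.75 (+); new bracket [0.5, 1]
m = 0.75, g(m) = 1.03125 (+); new bracket [0.75, 1]
m = 0.875, g(m) = 0.066406 (+); new bracket [0.875, 1]
m = 0.9375, g(m) = -0.4526 (−); new bracket [0.875, 0.9375]
m = 0.90625, g(m) = -0.1898 (−); new bracket [0.875, 0.90625]
m = 0.890625, g(m) = -0.0609 (−); new bracket [0.875, 0.890625]
m = 0.8828125, g(m) = 0.003 (+); new bracket [0.8828125, 0.890625]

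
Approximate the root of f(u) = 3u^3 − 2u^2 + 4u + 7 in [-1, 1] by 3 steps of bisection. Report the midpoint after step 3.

midpoint 0: f = 7 > 0 → [-1, 0]
midpoint -0.5: f = 4.125 > 0 → [-1, -0.5]
midpoint -0.75: f = 1.609375 > 0 → [-1, -0.75]

-0.75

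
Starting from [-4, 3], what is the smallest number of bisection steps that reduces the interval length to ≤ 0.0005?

14

Width after n steps is 7/2^n. Need 2^n ≥ 7/0.0005 = 14000.
2^13 = 8192 < 14000 ≤ 2^14 = 16384, so n = 14.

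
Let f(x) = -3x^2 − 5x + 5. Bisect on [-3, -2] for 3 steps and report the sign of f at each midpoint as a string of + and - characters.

-+-

m = -2.5, f(m) = -1.25 (−); new bracket [-2.5, -2]
m = -2.25, f(m) = 1.0625 (+); new bracket [-2.5, -2.25]
m = -2.375, f(m) = -0.046875 (−); new bracket [-2.375, -2.25]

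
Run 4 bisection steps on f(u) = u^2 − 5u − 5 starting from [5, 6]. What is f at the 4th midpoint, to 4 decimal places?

f(5.5) = -2.25 < 0, so the root lies in [5.5, 6]
f(5.75) = -0.6875 < 0, so the root lies in [5.75, 6]
f(5.875) = 0.140625 > 0, so the root lies in [5.75, 5.875]
f(5.8125) = -0.2773 < 0, so the root lies in [5.8125, 5.875]

-0.2773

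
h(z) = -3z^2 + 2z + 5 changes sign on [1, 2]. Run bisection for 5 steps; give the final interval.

h(1.5) = 1.25 > 0, so the root lies in [1.5, 2]
h(1.75) = -0.6875 < 0, so the root lies in [1.5, 1.75]
h(1.625) = 0.328125 > 0, so the root lies in [1.625, 1.75]
h(1.6875) = -0.168 < 0, so the root lies in [1.625, 1.6875]
h(1.65625) = 0.083 > 0, so the root lies in [1.65625, 1.6875]

[1.65625, 1.6875]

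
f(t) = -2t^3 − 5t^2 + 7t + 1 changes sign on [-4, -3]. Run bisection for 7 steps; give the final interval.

m = -3.5, f(m) = 1 (+); new bracket [-3.5, -3]
m = -3.25, f(m) = -5.90625 (−); new bracket [-3.5, -3.25]
m = -3.375, f(m) = -2.691406 (−); new bracket [-3.5, -3.375]
m = -3.4375, f(m) = -0.9067 (−); new bracket [-3.5, -3.4375]
m = -3.46875, f(m) = 0.0312 (+); new bracket [-3.46875, -3.4375]
m = -3.453125, f(m) = -0.4416 (−); new bracket [-3.46875, -3.453125]
m = -3.4609375, f(m) = -0.2062 (−); new bracket [-3.46875, -3.4609375]

[-3.46875, -3.4609375]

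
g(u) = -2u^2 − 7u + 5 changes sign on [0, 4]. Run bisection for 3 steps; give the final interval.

[0.5, 1]

m = 2, g(m) = -17 (−); new bracket [0, 2]
m = 1, g(m) = -4 (−); new bracket [0, 1]
m = 0.5, g(m) = 1 (+); new bracket [0.5, 1]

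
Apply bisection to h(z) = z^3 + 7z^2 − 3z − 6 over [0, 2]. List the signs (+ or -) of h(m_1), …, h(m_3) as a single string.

midpoint 1: h = -1 < 0 → [1, 2]
midpoint 1.5: h = 8.625 > 0 → [1, 1.5]
midpoint 1.25: h = 3.140625 > 0 → [1, 1.25]

-++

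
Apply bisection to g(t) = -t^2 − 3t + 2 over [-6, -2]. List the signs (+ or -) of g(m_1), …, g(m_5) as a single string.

-++--

midpoint -4: g = -2 < 0 → [-4, -2]
midpoint -3: g = 2 > 0 → [-4, -3]
midpoint -3.5: g = 0.25 > 0 → [-4, -3.5]
midpoint -3.75: g = -0.8125 < 0 → [-3.75, -3.5]
midpoint -3.625: g = -0.2656 < 0 → [-3.625, -3.5]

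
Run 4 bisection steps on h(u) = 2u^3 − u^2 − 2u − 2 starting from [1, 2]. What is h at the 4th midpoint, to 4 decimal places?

0.0630

midpoint 1.5: h = -0.5 < 0 → [1.5, 2]
midpoint 1.75: h = 2.15625 > 0 → [1.5, 1.75]
midpoint 1.625: h = 0.691406 > 0 → [1.5, 1.625]
midpoint 1.5625: h = 0.063 > 0 → [1.5, 1.5625]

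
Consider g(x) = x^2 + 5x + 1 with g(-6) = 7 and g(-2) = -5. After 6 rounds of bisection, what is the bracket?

g(-4) = -3 < 0, so the root lies in [-6, -4]
g(-5) = 1 > 0, so the root lies in [-5, -4]
g(-4.5) = -1.25 < 0, so the root lies in [-5, -4.5]
g(-4.75) = -0.1875 < 0, so the root lies in [-5, -4.75]
g(-4.875) = 0.3906 > 0, so the root lies in [-4.875, -4.75]
g(-4.8125) = 0.0977 > 0, so the root lies in [-4.8125, -4.75]

[-4.8125, -4.75]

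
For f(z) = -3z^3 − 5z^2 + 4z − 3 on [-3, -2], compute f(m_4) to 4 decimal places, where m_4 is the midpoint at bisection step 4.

0.9895

f(-2.5) = 2.625 > 0, so the root lies in [-2.5, -2]
f(-2.25) = -3.140625 < 0, so the root lies in [-2.5, -2.25]
f(-2.375) = -0.513672 < 0, so the root lies in [-2.5, -2.375]
f(-2.4375) = 0.9895 > 0, so the root lies in [-2.4375, -2.375]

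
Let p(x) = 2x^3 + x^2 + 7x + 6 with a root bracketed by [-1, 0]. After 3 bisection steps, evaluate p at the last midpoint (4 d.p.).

p(-0.5) = 2.5 > 0, so the root lies in [-1, -0.5]
p(-0.75) = 0.46875 > 0, so the root lies in [-1, -0.75]
p(-0.875) = -0.699219 < 0, so the root lies in [-0.875, -0.75]

-0.6992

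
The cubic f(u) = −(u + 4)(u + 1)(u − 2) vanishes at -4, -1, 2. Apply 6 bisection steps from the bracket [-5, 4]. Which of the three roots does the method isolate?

2

u = -0.5 gives f = 4.375, positive; keep [-0.5, 4]
u = 1.75 gives f = 3.953125, positive; keep [1.75, 4]
u = 2.875 gives f = -23.310547, negative; keep [1.75, 2.875]
u = 2.3125 gives f = -6.5344, negative; keep [1.75, 2.3125]
u = 2.03125 gives f = -0.5713, negative; keep [1.75, 2.03125]
u = 1.890625 gives f = 1.8624, positive; keep [1.890625, 2.03125]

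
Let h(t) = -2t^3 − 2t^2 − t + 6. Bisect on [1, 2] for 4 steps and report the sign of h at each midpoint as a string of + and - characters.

---+

midpoint 1.5: h = -6.75 < 0 → [1, 1.5]
midpoint 1.25: h = -2.28125 < 0 → [1, 1.25]
midpoint 1.125: h = -0.503906 < 0 → [1, 1.125]
midpoint 1.0625: h = 0.2808 > 0 → [1.0625, 1.125]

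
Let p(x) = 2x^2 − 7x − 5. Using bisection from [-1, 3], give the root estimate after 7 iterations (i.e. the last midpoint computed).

-0.59375

p(1) = -10 < 0, so the root lies in [-1, 1]
p(0) = -5 < 0, so the root lies in [-1, 0]
p(-0.5) = -1 < 0, so the root lies in [-1, -0.5]
p(-0.75) = 1.375 > 0, so the root lies in [-0.75, -0.5]
p(-0.625) = 0.1562 > 0, so the root lies in [-0.625, -0.5]
p(-0.5625) = -0.4297 < 0, so the root lies in [-0.625, -0.5625]
p(-0.59375) = -0.1387 < 0, so the root lies in [-0.625, -0.59375]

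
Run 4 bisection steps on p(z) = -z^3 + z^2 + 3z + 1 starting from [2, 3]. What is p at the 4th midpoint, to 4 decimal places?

midpoint 2.5: p = -0.875 < 0 → [2, 2.5]
midpoint 2.25: p = 1.421875 > 0 → [2.25, 2.5]
midpoint 2.375: p = 0.369141 > 0 → [2.375, 2.5]
midpoint 2.4375: p = -0.2283 < 0 → [2.375, 2.4375]

-0.2283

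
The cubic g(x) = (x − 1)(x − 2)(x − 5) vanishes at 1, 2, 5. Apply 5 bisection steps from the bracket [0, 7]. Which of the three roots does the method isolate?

x = 3.5 gives g = -5.625, negative; keep [3.5, 7]
x = 5.25 gives g = 3.453125, positive; keep [3.5, 5.25]
x = 4.375 gives g = -5.009766, negative; keep [4.375, 5.25]
x = 4.8125 gives g = -2.0105, negative; keep [4.8125, 5.25]
x = 5.03125 gives g = 0.3819, positive; keep [4.8125, 5.03125]

5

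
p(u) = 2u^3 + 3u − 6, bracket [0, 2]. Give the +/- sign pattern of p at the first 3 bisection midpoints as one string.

p(1) = -1 < 0, so the root lies in [1, 2]
p(1.5) = 5.25 > 0, so the root lies in [1, 1.5]
p(1.25) = 1.65625 > 0, so the root lies in [1, 1.25]

-++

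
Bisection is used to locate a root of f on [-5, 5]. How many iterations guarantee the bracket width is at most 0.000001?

24

Width after n steps is 10/2^n. Need 2^n ≥ 10/0.000001 = 10000000.
2^23 = 8388608 < 10000000 ≤ 2^24 = 16777216, so n = 24.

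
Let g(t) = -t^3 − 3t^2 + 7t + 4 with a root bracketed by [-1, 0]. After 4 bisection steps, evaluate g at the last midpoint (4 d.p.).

0.4470

midpoint -0.5: g = -0.125 < 0 → [-0.5, 0]
midpoint -0.25: g = 2.078125 > 0 → [-0.5, -0.25]
midpoint -0.375: g = 1.005859 > 0 → [-0.5, -0.375]
midpoint -0.4375: g = 0.447 > 0 → [-0.5, -0.4375]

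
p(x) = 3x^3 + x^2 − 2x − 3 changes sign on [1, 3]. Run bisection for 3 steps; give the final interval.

m = 2, p(m) = 21 (+); new bracket [1, 2]
m = 1.5, p(m) = 6.375 (+); new bracket [1, 1.5]
m = 1.25, p(m) = 1.921875 (+); new bracket [1, 1.25]

[1, 1.25]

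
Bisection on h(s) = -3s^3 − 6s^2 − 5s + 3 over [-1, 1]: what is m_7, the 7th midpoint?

s = 0 gives h = 3, positive; keep [0, 1]
s = 0.5 gives h = -1.375, negative; keep [0, 0.5]
s = 0.25 gives h = 1.328125, positive; keep [0.25, 0.5]
s = 0.375 gives h = 0.123, positive; keep [0.375, 0.5]
s = 0.4375 gives h = -0.5872, negative; keep [0.375, 0.4375]
s = 0.40625 gives h = -0.2226, negative; keep [0.375, 0.40625]
s = 0.390625 gives h = -0.0475, negative; keep [0.375, 0.390625]

0.390625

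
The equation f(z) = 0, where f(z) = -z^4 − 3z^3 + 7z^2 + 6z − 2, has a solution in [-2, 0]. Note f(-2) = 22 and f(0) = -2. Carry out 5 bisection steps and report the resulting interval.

[-0.9375, -0.875]

f(-1) = 1 > 0, so the root lies in [-1, 0]
f(-0.5) = -2.9375 < 0, so the root lies in [-1, -0.5]
f(-0.75) = -1.613281 < 0, so the root lies in [-1, -0.75]
f(-0.875) = -0.467 < 0, so the root lies in [-1, -0.875]
f(-0.9375) = 0.2268 > 0, so the root lies in [-0.9375, -0.875]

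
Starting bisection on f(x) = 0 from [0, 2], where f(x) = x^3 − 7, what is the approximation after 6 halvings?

1.90625

m = 1, f(m) = -6 (−); new bracket [1, 2]
m = 1.5, f(m) = -3.625 (−); new bracket [1.5, 2]
m = 1.75, f(m) = -1.640625 (−); new bracket [1.75, 2]
m = 1.875, f(m) = -0.4082 (−); new bracket [1.875, 2]
m = 1.9375, f(m) = 0.2732 (+); new bracket [1.875, 1.9375]
m = 1.90625, f(m) = -0.0731 (−); new bracket [1.90625, 1.9375]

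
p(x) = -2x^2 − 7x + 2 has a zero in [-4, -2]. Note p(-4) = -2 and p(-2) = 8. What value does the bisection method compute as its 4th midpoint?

-3.875

m = -3, p(m) = 5 (+); new bracket [-4, -3]
m = -3.5, p(m) = 2 (+); new bracket [-4, -3.5]
m = -3.75, p(m) = 0.125 (+); new bracket [-4, -3.75]
m = -3.875, p(m) = -0.9062 (−); new bracket [-3.875, -3.75]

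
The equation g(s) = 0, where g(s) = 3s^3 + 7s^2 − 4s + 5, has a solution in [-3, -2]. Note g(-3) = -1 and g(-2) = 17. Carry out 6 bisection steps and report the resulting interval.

[-2.984375, -2.96875]

m = -2.5, g(m) = 11.875 (+); new bracket [-3, -2.5]
m = -2.75, g(m) = 6.546875 (+); new bracket [-3, -2.75]
m = -2.875, g(m) = 3.068359 (+); new bracket [-3, -2.875]
m = -2.9375, g(m) = 1.1101 (+); new bracket [-3, -2.9375]
m = -2.96875, g(m) = 0.0743 (+); new bracket [-3, -2.96875]
m = -2.984375, g(m) = -0.458 (−); new bracket [-2.984375, -2.96875]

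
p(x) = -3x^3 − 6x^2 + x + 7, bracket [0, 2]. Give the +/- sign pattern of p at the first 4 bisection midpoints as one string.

-+++

m = 1, p(m) = -1 (−); new bracket [0, 1]
m = 0.5, p(m) = 5.625 (+); new bracket [0.5, 1]
m = 0.75, p(m) = 3.109375 (+); new bracket [0.75, 1]
m = 0.875, p(m) = 1.2715 (+); new bracket [0.875, 1]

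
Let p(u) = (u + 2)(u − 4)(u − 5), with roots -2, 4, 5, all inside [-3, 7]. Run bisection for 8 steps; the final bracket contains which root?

m = 2, p(m) = 24 (+); new bracket [-3, 2]
m = -0.5, p(m) = 37.125 (+); new bracket [-3, -0.5]
m = -1.75, p(m) = 9.703125 (+); new bracket [-3, -1.75]
m = -2.375, p(m) = -17.6309 (−); new bracket [-2.375, -1.75]
m = -2.0625, p(m) = -2.676 (−); new bracket [-2.0625, -1.75]
m = -1.90625, p(m) = 3.8241 (+); new bracket [-2.0625, -1.90625]
m = -1.984375, p(m) = 0.6531 (+); new bracket [-2.0625, -1.984375]
m = -2.0234375, p(m) = -0.9915 (−); new bracket [-2.0234375, -1.984375]

-2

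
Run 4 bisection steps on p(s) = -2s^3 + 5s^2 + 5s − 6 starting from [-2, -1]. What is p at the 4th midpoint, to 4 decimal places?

0.5728

s = -1.5 gives p = 4.5, positive; keep [-1.5, -1]
s = -1.25 gives p = -0.53125, negative; keep [-1.5, -1.25]
s = -1.375 gives p = 1.777344, positive; keep [-1.375, -1.25]
s = -1.3125 gives p = 0.5728, positive; keep [-1.3125, -1.25]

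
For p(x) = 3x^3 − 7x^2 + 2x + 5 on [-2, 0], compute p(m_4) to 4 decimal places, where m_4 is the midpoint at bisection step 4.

0.2832

m = -1, p(m) = -7 (−); new bracket [-1, 0]
m = -0.5, p(m) = 1.875 (+); new bracket [-1, -0.5]
m = -0.75, p(m) = -1.703125 (−); new bracket [-0.75, -0.5]
m = -0.625, p(m) = 0.2832 (+); new bracket [-0.75, -0.625]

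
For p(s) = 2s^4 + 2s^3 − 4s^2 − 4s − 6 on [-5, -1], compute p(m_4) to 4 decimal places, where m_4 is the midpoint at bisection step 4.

p(-3) = 78 > 0, so the root lies in [-3, -1]
p(-2) = 2 > 0, so the root lies in [-2, -1]
p(-1.5) = -5.625 < 0, so the root lies in [-2, -1.5]
p(-1.75) = -3.2109 < 0, so the root lies in [-2, -1.75]

-3.2109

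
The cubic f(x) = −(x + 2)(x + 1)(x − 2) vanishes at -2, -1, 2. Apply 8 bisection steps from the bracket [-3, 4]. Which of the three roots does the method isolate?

2

f(0.5) = 5.625 > 0, so the root lies in [0.5, 4]
f(2.25) = -3.453125 < 0, so the root lies in [0.5, 2.25]
f(1.375) = 5.009766 > 0, so the root lies in [1.375, 2.25]
f(1.8125) = 2.0105 > 0, so the root lies in [1.8125, 2.25]
f(2.03125) = -0.3819 < 0, so the root lies in [1.8125, 2.03125]
f(1.921875) = 0.8953 > 0, so the root lies in [1.921875, 2.03125]
f(1.9765625) = 0.2774 > 0, so the root lies in [1.9765625, 2.03125]
f(2.00390625) = -0.047 < 0, so the root lies in [1.9765625, 2.00390625]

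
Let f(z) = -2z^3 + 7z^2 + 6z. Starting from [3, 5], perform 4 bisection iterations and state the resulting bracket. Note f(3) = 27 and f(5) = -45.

[4.125, 4.25]

z = 4 gives f = 8, positive; keep [4, 5]
z = 4.5 gives f = -13.5, negative; keep [4, 4.5]
z = 4.25 gives f = -1.59375, negative; keep [4, 4.25]
z = 4.125 gives f = 3.4805, positive; keep [4.125, 4.25]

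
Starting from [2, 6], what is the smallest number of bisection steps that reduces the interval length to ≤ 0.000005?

Width after n steps is 4/2^n. Need 2^n ≥ 4/0.000005 = 800000.
2^19 = 524288 < 800000 ≤ 2^20 = 1048576, so n = 20.

20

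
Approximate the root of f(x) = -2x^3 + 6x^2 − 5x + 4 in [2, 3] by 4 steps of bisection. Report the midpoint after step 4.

x = 2.5 gives f = -2.25, negative; keep [2, 2.5]
x = 2.25 gives f = 0.34375, positive; keep [2.25, 2.5]
x = 2.375 gives f = -0.824219, negative; keep [2.25, 2.375]
x = 2.3125 gives f = -0.2095, negative; keep [2.25, 2.3125]

2.3125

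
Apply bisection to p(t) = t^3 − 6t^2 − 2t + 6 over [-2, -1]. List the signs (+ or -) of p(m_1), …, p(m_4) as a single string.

t = -1.5 gives p = -7.875, negative; keep [-1.5, -1]
t = -1.25 gives p = -2.828125, negative; keep [-1.25, -1]
t = -1.125 gives p = -0.767578, negative; keep [-1.125, -1]
t = -1.0625 gives p = 0.1521, positive; keep [-1.125, -1.0625]

---+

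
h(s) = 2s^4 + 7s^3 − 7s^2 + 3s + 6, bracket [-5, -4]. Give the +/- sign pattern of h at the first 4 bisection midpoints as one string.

+-+-

m = -4.5, h(m) = 33 (+); new bracket [-4.5, -4]
m = -4.25, h(m) = -18.039062 (−); new bracket [-4.5, -4.25]
m = -4.375, h(m) = 5.436035 (+); new bracket [-4.375, -4.25]
m = -4.3125, h(m) = -6.7922 (−); new bracket [-4.375, -4.3125]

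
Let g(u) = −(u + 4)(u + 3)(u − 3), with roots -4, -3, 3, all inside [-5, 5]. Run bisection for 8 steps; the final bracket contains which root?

3

g(0) = 36 > 0, so the root lies in [0, 5]
g(2.5) = 17.875 > 0, so the root lies in [2.5, 5]
g(3.75) = -39.234375 < 0, so the root lies in [2.5, 3.75]
g(3.125) = -5.4551 < 0, so the root lies in [2.5, 3.125]
g(2.8125) = 7.4246 > 0, so the root lies in [2.8125, 3.125]
g(2.96875) = 1.2998 > 0, so the root lies in [2.96875, 3.125]
g(3.046875) = -1.9974 < 0, so the root lies in [2.96875, 3.046875]
g(3.0078125) = -0.3289 < 0, so the root lies in [2.96875, 3.0078125]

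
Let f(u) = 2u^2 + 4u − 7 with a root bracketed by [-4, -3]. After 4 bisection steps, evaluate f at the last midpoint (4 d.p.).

f(-3.5) = 3.5 > 0, so the root lies in [-3.5, -3]
f(-3.25) = 1.125 > 0, so the root lies in [-3.25, -3]
f(-3.125) = 0.03125 > 0, so the root lies in [-3.125, -3]
f(-3.0625) = -0.4922 < 0, so the root lies in [-3.125, -3.0625]

-0.4922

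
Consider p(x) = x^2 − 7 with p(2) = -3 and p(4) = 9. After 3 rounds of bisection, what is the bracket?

[2.5, 2.75]

m = 3, p(m) = 2 (+); new bracket [2, 3]
m = 2.5, p(m) = -0.75 (−); new bracket [2.5, 3]
m = 2.75, p(m) = 0.5625 (+); new bracket [2.5, 2.75]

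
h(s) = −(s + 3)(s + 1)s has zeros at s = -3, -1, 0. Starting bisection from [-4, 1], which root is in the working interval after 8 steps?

s = -1.5 gives h = -1.125, negative; keep [-4, -1.5]
s = -2.75 gives h = -1.203125, negative; keep [-4, -2.75]
s = -3.375 gives h = 3.005859, positive; keep [-3.375, -2.75]
s = -3.0625 gives h = 0.3948, positive; keep [-3.0625, -2.75]
s = -2.90625 gives h = -0.5194, negative; keep [-3.0625, -2.90625]
s = -2.984375 gives h = -0.0925, negative; keep [-3.0625, -2.984375]
s = -3.0234375 gives h = 0.1434, positive; keep [-3.0234375, -2.984375]
s = -3.00390625 gives h = 0.0235, positive; keep [-3.00390625, -2.984375]

-3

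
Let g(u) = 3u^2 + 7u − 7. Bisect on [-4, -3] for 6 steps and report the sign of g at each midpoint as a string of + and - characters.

+++-+-

midpoint -3.5: g = 5.25 > 0 → [-3.5, -3]
midpoint -3.25: g = 1.9375 > 0 → [-3.25, -3]
midpoint -3.125: g = 0.421875 > 0 → [-3.125, -3]
midpoint -3.0625: g = -0.3008 < 0 → [-3.125, -3.0625]
midpoint -3.09375: g = 0.0576 > 0 → [-3.09375, -3.0625]
midpoint -3.078125: g = -0.1223 < 0 → [-3.09375, -3.078125]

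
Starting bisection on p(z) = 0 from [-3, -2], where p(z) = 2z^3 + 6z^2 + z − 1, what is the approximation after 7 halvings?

-2.7578125

p(-2.5) = 2.75 > 0, so the root lies in [-3, -2.5]
p(-2.75) = 0.03125 > 0, so the root lies in [-3, -2.75]
p(-2.875) = -1.808594 < 0, so the root lies in [-2.875, -2.75]
p(-2.8125) = -0.8462 < 0, so the root lies in [-2.8125, -2.75]
p(-2.78125) = -0.397 < 0, so the root lies in [-2.78125, -2.75]
p(-2.765625) = -0.1803 < 0, so the root lies in [-2.765625, -2.75]
p(-2.7578125) = -0.0739 < 0, so the root lies in [-2.7578125, -2.75]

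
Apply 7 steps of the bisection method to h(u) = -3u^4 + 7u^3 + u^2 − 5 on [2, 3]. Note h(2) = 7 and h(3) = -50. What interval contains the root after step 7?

midpoint 2.5: h = -6.5625 < 0 → [2, 2.5]
midpoint 2.25: h = 2.910156 > 0 → [2.25, 2.5]
midpoint 2.375: h = -1.033936 < 0 → [2.25, 2.375]
midpoint 2.3125: h = 1.1206 > 0 → [2.3125, 2.375]
midpoint 2.34375: h = 0.0908 > 0 → [2.34375, 2.375]
midpoint 2.359375: h = -0.4594 < 0 → [2.34375, 2.359375]
midpoint 2.3515625: h = -0.1813 < 0 → [2.34375, 2.3515625]

[2.34375, 2.3515625]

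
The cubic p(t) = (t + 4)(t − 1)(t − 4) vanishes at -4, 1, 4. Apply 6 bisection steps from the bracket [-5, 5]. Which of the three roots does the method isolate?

m = 0, p(m) = 16 (+); new bracket [-5, 0]
m = -2.5, p(m) = 34.125 (+); new bracket [-5, -2.5]
m = -3.75, p(m) = 9.203125 (+); new bracket [-5, -3.75]
m = -4.375, p(m) = -16.8809 (−); new bracket [-4.375, -3.75]
m = -4.0625, p(m) = -2.551 (−); new bracket [-4.0625, -3.75]
m = -3.90625, p(m) = 3.6366 (+); new bracket [-4.0625, -3.90625]

-4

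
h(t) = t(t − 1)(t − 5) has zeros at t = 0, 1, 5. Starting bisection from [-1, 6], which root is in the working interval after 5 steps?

5

midpoint 2.5: h = -9.375 < 0 → [2.5, 6]
midpoint 4.25: h = -10.359375 < 0 → [4.25, 6]
midpoint 5.125: h = 2.642578 > 0 → [4.25, 5.125]
midpoint 4.6875: h = -5.4016 < 0 → [4.6875, 5.125]
midpoint 4.90625: h = -1.7967 < 0 → [4.90625, 5.125]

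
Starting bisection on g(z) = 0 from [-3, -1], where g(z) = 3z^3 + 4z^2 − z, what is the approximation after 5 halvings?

midpoint -2: g = -6 < 0 → [-2, -1]
midpoint -1.5: g = 0.375 > 0 → [-2, -1.5]
midpoint -1.75: g = -2.078125 < 0 → [-1.75, -1.5]
midpoint -1.625: g = -0.6855 < 0 → [-1.625, -1.5]
midpoint -1.5625: g = -0.116 < 0 → [-1.5625, -1.5]

-1.5625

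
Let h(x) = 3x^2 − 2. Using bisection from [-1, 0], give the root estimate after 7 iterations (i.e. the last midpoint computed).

midpoint -0.5: h = -1.25 < 0 → [-1, -0.5]
midpoint -0.75: h = -0.3125 < 0 → [-1, -0.75]
midpoint -0.875: h = 0.296875 > 0 → [-0.875, -0.75]
midpoint -0.8125: h = -0.0195 < 0 → [-0.875, -0.8125]
midpoint -0.84375: h = 0.1357 > 0 → [-0.84375, -0.8125]
midpoint -0.828125: h = 0.0574 > 0 → [-0.828125, -0.8125]
midpoint -0.8203125: h = 0.0187 > 0 → [-0.8203125, -0.8125]

-0.8203125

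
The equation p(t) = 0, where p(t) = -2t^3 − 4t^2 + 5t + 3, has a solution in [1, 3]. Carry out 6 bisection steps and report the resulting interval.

midpoint 2: p = -19 < 0 → [1, 2]
midpoint 1.5: p = -5.25 < 0 → [1, 1.5]
midpoint 1.25: p = -0.90625 < 0 → [1, 1.25]
midpoint 1.125: p = 0.7148 > 0 → [1.125, 1.25]
midpoint 1.1875: p = -0.0522 < 0 → [1.125, 1.1875]
midpoint 1.15625: p = 0.342 > 0 → [1.15625, 1.1875]

[1.15625, 1.1875]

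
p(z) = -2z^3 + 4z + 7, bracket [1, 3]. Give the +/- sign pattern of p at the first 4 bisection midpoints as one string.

m = 2, p(m) = -1 (−); new bracket [1, 2]
m = 1.5, p(m) = 6.25 (+); new bracket [1.5, 2]
m = 1.75, p(m) = 3.28125 (+); new bracket [1.75, 2]
m = 1.875, p(m) = 1.3164 (+); new bracket [1.875, 2]

-+++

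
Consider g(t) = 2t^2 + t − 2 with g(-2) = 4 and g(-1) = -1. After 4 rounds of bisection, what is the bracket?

t = -1.5 gives g = 1, positive; keep [-1.5, -1]
t = -1.25 gives g = -0.125, negative; keep [-1.5, -1.25]
t = -1.375 gives g = 0.40625, positive; keep [-1.375, -1.25]
t = -1.3125 gives g = 0.1328, positive; keep [-1.3125, -1.25]

[-1.3125, -1.25]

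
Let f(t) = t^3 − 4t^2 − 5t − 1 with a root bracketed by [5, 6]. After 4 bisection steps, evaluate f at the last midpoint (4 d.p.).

0.9182

f(5.5) = 16.875 > 0, so the root lies in [5, 5.5]
f(5.25) = 7.203125 > 0, so the root lies in [5, 5.25]
f(5.125) = 2.923828 > 0, so the root lies in [5, 5.125]
f(5.0625) = 0.9182 > 0, so the root lies in [5, 5.0625]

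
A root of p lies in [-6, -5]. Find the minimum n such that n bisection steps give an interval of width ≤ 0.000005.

18

Width after n steps is 1/2^n. Need 2^n ≥ 1/0.000005 = 200000.
2^17 = 131072 < 200000 ≤ 2^18 = 262144, so n = 18.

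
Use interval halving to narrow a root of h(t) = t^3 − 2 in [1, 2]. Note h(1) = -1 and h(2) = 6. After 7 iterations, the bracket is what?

midpoint 1.5: h = 1.375 > 0 → [1, 1.5]
midpoint 1.25: h = -0.046875 < 0 → [1.25, 1.5]
midpoint 1.375: h = 0.599609 > 0 → [1.25, 1.375]
midpoint 1.3125: h = 0.261 > 0 → [1.25, 1.3125]
midpoint 1.28125: h = 0.1033 > 0 → [1.25, 1.28125]
midpoint 1.265625: h = 0.0273 > 0 → [1.25, 1.265625]
midpoint 1.2578125: h = -0.01 < 0 → [1.2578125, 1.265625]

[1.2578125, 1.265625]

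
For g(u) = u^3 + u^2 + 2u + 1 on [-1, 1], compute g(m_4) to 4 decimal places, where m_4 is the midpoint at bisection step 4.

-0.1035

g(0) = 1 > 0, so the root lies in [-1, 0]
g(-0.5) = 0.125 > 0, so the root lies in [-1, -0.5]
g(-0.75) = -0.359375 < 0, so the root lies in [-0.75, -0.5]
g(-0.625) = -0.1035 < 0, so the root lies in [-0.625, -0.5]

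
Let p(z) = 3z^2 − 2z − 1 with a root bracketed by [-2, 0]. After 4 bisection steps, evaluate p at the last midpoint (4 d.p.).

midpoint -1: p = 4 > 0 → [-1, 0]
midpoint -0.5: p = 0.75 > 0 → [-0.5, 0]
midpoint -0.25: p = -0.3125 < 0 → [-0.5, -0.25]
midpoint -0.375: p = 0.1719 > 0 → [-0.375, -0.25]

0.1719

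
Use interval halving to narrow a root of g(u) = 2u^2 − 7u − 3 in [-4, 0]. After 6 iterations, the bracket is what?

[-0.4375, -0.375]

u = -2 gives g = 19, positive; keep [-2, 0]
u = -1 gives g = 6, positive; keep [-1, 0]
u = -0.5 gives g = 1, positive; keep [-0.5, 0]
u = -0.25 gives g = -1.125, negative; keep [-0.5, -0.25]
u = -0.375 gives g = -0.0938, negative; keep [-0.5, -0.375]
u = -0.4375 gives g = 0.4453, positive; keep [-0.4375, -0.375]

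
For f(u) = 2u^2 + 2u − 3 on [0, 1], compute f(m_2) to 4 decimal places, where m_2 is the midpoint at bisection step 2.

-0.3750

m = 0.5, f(m) = -1.5 (−); new bracket [0.5, 1]
m = 0.75, f(m) = -0.375 (−); new bracket [0.75, 1]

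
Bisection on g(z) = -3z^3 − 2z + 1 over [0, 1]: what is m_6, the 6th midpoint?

0.390625

midpoint 0.5: g = -0.375 < 0 → [0, 0.5]
midpoint 0.25: g = 0.453125 > 0 → [0.25, 0.5]
midpoint 0.375: g = 0.091797 > 0 → [0.375, 0.5]
midpoint 0.4375: g = -0.1262 < 0 → [0.375, 0.4375]
midpoint 0.40625: g = -0.0136 < 0 → [0.375, 0.40625]
midpoint 0.390625: g = 0.0399 > 0 → [0.390625, 0.40625]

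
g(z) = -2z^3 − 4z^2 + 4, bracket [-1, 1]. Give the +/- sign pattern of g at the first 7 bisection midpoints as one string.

+++-+-+

g(0) = 4 > 0, so the root lies in [0, 1]
g(0.5) = 2.75 > 0, so the root lies in [0.5, 1]
g(0.75) = 0.90625 > 0, so the root lies in [0.75, 1]
g(0.875) = -0.4023 < 0, so the root lies in [0.75, 0.875]
g(0.8125) = 0.2866 > 0, so the root lies in [0.8125, 0.875]
g(0.84375) = -0.049 < 0, so the root lies in [0.8125, 0.84375]
g(0.828125) = 0.121 > 0, so the root lies in [0.828125, 0.84375]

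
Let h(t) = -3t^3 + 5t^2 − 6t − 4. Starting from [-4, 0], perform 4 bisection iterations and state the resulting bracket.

[-0.5, -0.25]

midpoint -2: h = 52 > 0 → [-2, 0]
midpoint -1: h = 10 > 0 → [-1, 0]
midpoint -0.5: h = 0.625 > 0 → [-0.5, 0]
midpoint -0.25: h = -2.1406 < 0 → [-0.5, -0.25]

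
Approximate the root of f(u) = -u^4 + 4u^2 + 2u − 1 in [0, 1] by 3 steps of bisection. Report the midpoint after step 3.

f(0.5) = 0.9375 > 0, so the root lies in [0, 0.5]
f(0.25) = -0.253906 < 0, so the root lies in [0.25, 0.5]
f(0.375) = 0.292725 > 0, so the root lies in [0.25, 0.375]

0.375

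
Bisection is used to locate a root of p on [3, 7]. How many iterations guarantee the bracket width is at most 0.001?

12

Width after n steps is 4/2^n. Need 2^n ≥ 4/0.001 = 4000.
2^11 = 2048 < 4000 ≤ 2^12 = 4096, so n = 12.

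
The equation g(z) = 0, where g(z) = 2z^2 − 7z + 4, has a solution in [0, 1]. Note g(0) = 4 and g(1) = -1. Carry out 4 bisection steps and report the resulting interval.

[0.6875, 0.75]

midpoint 0.5: g = 1 > 0 → [0.5, 1]
midpoint 0.75: g = -0.125 < 0 → [0.5, 0.75]
midpoint 0.625: g = 0.40625 > 0 → [0.625, 0.75]
midpoint 0.6875: g = 0.1328 > 0 → [0.6875, 0.75]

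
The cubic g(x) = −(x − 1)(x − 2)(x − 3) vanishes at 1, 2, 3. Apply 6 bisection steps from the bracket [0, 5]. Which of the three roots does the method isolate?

3

midpoint 2.5: g = 0.375 > 0 → [2.5, 5]
midpoint 3.75: g = -3.609375 < 0 → [2.5, 3.75]
midpoint 3.125: g = -0.298828 < 0 → [2.5, 3.125]
midpoint 2.8125: g = 0.2761 > 0 → [2.8125, 3.125]
midpoint 2.96875: g = 0.0596 > 0 → [2.96875, 3.125]
midpoint 3.046875: g = -0.1004 < 0 → [2.96875, 3.046875]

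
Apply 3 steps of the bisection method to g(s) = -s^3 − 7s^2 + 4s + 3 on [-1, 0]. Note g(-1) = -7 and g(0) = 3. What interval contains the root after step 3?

midpoint -0.5: g = -0.625 < 0 → [-0.5, 0]
midpoint -0.25: g = 1.578125 > 0 → [-0.5, -0.25]
midpoint -0.375: g = 0.568359 > 0 → [-0.5, -0.375]

[-0.5, -0.375]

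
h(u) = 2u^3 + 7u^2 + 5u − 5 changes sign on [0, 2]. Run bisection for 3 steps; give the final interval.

midpoint 1: h = 9 > 0 → [0, 1]
midpoint 0.5: h = -0.5 < 0 → [0.5, 1]
midpoint 0.75: h = 3.53125 > 0 → [0.5, 0.75]

[0.5, 0.75]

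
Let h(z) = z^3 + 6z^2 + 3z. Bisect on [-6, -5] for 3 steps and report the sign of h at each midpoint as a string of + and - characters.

-++

m = -5.5, h(m) = -1.375 (−); new bracket [-5.5, -5]
m = -5.25, h(m) = 4.921875 (+); new bracket [-5.5, -5.25]
m = -5.375, h(m) = 1.931641 (+); new bracket [-5.5, -5.375]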